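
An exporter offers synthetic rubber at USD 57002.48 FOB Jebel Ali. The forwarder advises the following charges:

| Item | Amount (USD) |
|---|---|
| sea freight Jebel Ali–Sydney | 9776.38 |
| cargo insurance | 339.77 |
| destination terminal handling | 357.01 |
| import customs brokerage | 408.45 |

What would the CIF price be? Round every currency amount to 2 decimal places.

CIF price: USD 67118.63

Not relevant to the conversion: brokerage, destination terminal — on the buyer under both terms; not part of either seller's price.
From FOB to CIF, the seller additionally bears: freight, insurance.
CIF price = 57002.48 + 9776.38 + 339.77 = 67118.63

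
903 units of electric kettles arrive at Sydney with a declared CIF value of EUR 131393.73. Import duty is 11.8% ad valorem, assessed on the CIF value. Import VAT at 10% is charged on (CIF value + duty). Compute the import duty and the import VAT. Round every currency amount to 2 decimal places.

Import duty: EUR 15504.46; import VAT: EUR 14689.82

Import duty = 131393.73 × 11.8% = 15504.46
VAT base = CIF + duty = 131393.73 + 15504.46 = 146898.19
Import VAT = 146898.19 × 10% = 14689.82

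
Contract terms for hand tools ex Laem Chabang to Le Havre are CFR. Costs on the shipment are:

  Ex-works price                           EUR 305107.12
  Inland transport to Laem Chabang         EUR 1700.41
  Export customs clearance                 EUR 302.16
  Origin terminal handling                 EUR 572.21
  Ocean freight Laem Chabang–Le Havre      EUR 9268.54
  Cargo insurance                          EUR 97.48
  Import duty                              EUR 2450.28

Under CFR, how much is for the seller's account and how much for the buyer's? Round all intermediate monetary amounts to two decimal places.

Seller: EUR 316950.44; buyer: EUR 2547.76

CFR: the seller pays costs through ocean freight to the destination port, but not insurance.
Seller's account: goods 305107.12 + inland to port 1700.41 + export clearance 302.16 + origin terminal 572.21 + freight 9268.54 = 316950.44
Buyer's account: insurance 97.48 + duty 2450.28 = 2547.76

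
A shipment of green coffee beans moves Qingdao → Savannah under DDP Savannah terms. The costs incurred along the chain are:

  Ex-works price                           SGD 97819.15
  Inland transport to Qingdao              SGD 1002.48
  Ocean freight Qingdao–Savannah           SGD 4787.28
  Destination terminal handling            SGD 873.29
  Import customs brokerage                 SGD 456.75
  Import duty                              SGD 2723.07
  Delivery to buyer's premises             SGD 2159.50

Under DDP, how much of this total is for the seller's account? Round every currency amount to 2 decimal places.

DDP: the seller bears all costs including import duty.
Seller's account: goods 97819.15 + inland to port 1002.48 + freight 4787.28 + destination terminal 873.29 + brokerage 456.75 + duty 2723.07 + delivery 2159.50 = 109821.52
Buyer's account: 0.00

Seller's account: SGD 109821.52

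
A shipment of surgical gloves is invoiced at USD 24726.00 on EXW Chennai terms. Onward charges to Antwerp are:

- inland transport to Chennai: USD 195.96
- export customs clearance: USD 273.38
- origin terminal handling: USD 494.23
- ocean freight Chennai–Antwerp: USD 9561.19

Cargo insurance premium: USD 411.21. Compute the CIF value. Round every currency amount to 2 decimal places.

CIF = EXW price + pre-shipment costs + freight + insurance
CIF = 24726.00 + 195.96 + 273.38 + 494.23 + 9561.19 + 411.21 = 35661.97

CIF value: USD 35661.97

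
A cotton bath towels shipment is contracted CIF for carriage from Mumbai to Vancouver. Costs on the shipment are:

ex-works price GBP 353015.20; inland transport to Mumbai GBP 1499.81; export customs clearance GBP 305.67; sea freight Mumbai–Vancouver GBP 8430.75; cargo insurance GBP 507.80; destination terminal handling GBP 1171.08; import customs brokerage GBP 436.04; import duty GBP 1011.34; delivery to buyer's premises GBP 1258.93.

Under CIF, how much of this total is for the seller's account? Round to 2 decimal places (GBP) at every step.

Seller's account: GBP 363759.23

CIF: the seller pays costs through ocean freight and marine insurance to the destination port.
Seller's account: goods 353015.20 + inland to port 1499.81 + export clearance 305.67 + freight 8430.75 + insurance 507.80 = 363759.23
Buyer's account: destination terminal 1171.08 + brokerage 436.04 + duty 1011.34 + delivery 1258.93 = 3877.39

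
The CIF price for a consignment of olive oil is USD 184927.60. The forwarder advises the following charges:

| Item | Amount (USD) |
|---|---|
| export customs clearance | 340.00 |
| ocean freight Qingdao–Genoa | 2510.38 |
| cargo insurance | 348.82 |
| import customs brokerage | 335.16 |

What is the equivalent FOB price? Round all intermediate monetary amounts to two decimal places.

FOB price: USD 182068.40

Not relevant to the conversion: export clearance — on the seller under both CIF and FOB; already in the CIF price and stays in the FOB price. brokerage — on the buyer under both terms; not part of either seller's price.
From CIF to FOB, the seller no longer bears: freight, insurance.
FOB price = 184927.60 − 2510.38 − 348.82 = 182068.40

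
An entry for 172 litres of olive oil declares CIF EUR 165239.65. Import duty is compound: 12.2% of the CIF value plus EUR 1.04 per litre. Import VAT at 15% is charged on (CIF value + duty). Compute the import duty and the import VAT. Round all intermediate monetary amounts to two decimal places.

Ad valorem component: 165239.65 × 12.2% = 20159.24
Specific component: 172 × 1.04 = 178.88
Import duty = 20159.24 + 178.88 = 20338.12
VAT base = CIF + duty = 165239.65 + 20338.12 = 185577.77
Import VAT = 185577.77 × 15% = 27836.67

Import duty: EUR 20338.12; import VAT: EUR 27836.67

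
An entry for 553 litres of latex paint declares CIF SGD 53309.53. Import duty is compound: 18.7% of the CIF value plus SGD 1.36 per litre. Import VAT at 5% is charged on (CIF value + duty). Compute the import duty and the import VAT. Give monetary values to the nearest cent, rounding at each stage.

Import duty: SGD 10720.96; import VAT: SGD 3201.52

Ad valorem component: 53309.53 × 18.7% = 9968.88
Specific component: 553 × 1.36 = 752.08
Import duty = 9968.88 + 752.08 = 10720.96
VAT base = CIF + duty = 53309.53 + 10720.96 = 64030.49
Import VAT = 64030.49 × 5% = 3201.52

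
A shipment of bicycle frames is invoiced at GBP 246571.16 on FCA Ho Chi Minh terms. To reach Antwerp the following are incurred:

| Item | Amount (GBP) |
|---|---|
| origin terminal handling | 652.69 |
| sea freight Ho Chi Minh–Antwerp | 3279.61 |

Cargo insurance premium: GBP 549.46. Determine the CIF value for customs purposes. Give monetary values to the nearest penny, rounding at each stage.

CIF value: GBP 251052.92

CIF = FCA price + pre-shipment costs + freight + insurance
CIF = 246571.16 + 652.69 + 3279.61 + 549.46 = 251052.92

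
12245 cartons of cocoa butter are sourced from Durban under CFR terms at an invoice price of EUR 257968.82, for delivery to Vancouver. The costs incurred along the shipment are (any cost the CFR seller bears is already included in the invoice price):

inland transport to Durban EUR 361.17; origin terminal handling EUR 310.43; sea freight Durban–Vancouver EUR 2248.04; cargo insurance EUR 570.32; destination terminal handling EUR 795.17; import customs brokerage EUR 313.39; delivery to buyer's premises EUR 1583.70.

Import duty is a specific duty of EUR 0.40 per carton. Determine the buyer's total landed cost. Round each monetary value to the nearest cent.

Total landed cost: EUR 266129.40

CFR: the seller pays costs through ocean freight to the destination port, but not insurance.
Already in the invoice (seller's account under CFR): inland to port, origin terminal, freight — exclude.
CIF value = CFR price + insurance = 257968.82 + 570.32 = 258539.14
Import duty = 12245 × 0.40 = 4898.00
Buyer bears: insurance 570.32 + destination terminal 795.17 + brokerage 313.39 + delivery 1583.70 + duty 4898.00 = 8160.58
Landed cost = invoice 257968.82 + 8160.58 = 266129.40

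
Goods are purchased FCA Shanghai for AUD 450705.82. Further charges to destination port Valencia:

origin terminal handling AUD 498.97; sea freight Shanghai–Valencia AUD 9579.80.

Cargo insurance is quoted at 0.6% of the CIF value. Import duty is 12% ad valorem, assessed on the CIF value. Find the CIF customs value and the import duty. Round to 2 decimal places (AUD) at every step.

CIF value: AUD 463565.99; import duty: AUD 55627.92

Let C be the CIF value. C = FCA price + pre-shipment costs + freight + 0.6% × C
C − 0.6% × C = 450705.82 + 498.97 + 9579.80
0.994 × C = 460784.59
C = 460784.59 / 0.994 = 463565.99
Insurance premium = 0.6% × 463565.99 = 2781.40
Import duty = 463565.99 × 12% = 55627.92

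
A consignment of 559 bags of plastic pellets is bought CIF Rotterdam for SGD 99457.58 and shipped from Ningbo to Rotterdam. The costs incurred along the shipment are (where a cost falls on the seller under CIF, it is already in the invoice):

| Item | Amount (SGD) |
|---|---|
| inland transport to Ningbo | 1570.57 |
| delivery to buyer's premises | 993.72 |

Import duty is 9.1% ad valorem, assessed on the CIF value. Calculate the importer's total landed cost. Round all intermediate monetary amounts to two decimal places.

CIF: the seller pays costs through ocean freight and marine insurance to the destination port.
Already in the invoice (seller's account under CIF): inland to port — exclude.
The CIF price already equals the CIF value: 99457.58
Import duty = 99457.58 × 9.1% = 9050.64
Buyer bears: delivery 993.72 + duty 9050.64 = 10044.36
Landed cost = invoice 99457.58 + 10044.36 = 109501.94

Total landed cost: SGD 109501.94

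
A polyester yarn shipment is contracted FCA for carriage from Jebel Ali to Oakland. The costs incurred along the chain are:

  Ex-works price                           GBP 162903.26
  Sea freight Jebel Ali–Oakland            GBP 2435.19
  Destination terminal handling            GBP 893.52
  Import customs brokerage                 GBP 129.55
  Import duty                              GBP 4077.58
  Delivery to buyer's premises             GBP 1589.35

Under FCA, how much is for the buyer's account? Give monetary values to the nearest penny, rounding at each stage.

Buyer's account: GBP 9125.19

FCA: the seller delivers export-cleared goods to the carrier; the buyer bears costs from that point.
Seller's account: goods 162903.26 = 162903.26
Buyer's account: freight 2435.19 + destination terminal 893.52 + brokerage 129.55 + duty 4077.58 + delivery 1589.35 = 9125.19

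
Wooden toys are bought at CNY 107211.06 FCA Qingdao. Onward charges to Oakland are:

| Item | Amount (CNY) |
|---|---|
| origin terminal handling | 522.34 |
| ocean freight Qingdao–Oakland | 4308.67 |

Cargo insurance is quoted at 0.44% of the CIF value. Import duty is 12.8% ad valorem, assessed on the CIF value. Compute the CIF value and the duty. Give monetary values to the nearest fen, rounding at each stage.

Let C be the CIF value. C = FCA price + pre-shipment costs + freight + 0.44% × C
C − 0.44% × C = 107211.06 + 522.34 + 4308.67
0.9956 × C = 112042.07
C = 112042.07 / 0.9956 = 112537.23
Insurance premium = 0.44% × 112537.23 = 495.16
Import duty = 112537.23 × 12.8% = 14404.77

CIF value: CNY 112537.23; import duty: CNY 14404.77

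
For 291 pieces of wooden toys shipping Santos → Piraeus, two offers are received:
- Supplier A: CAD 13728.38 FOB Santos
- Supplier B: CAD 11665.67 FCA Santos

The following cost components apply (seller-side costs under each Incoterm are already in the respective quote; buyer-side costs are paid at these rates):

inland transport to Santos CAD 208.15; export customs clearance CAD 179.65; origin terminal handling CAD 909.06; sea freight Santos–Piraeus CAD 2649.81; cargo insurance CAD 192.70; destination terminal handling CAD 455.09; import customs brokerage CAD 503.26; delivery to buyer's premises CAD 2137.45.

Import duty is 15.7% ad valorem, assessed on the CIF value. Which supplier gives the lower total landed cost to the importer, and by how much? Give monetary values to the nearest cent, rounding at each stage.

Supplier A (FOB):
CIF value = FOB price + freight + insurance = 13728.38 + 2649.81 + 192.70 = 16570.89
Import duty = 16570.89 × 15.7% = 2601.63
Buyer bears (A): 2649.81 + 192.70 + 455.09 + 503.26 + 2137.45 = 5938.31
Landed cost (A) = invoice 13728.38 + 5938.31 + duty 2601.63 = 22268.32
Supplier B (FCA):
CIF value = FCA price + origin terminal + freight + insurance = 11665.67 + 909.06 + 2649.81 + 192.70 = 15417.24
Import duty = 15417.24 × 15.7% = 2420.51
Buyer bears (B): 909.06 + 2649.81 + 192.70 + 455.09 + 503.26 + 2137.45 = 6847.37
Landed cost (B) = invoice 11665.67 + 6847.37 + duty 2420.51 = 20933.55
Difference = |22268.32 − 20933.55| = 1334.77

Supplier B is cheaper by CAD 1334.77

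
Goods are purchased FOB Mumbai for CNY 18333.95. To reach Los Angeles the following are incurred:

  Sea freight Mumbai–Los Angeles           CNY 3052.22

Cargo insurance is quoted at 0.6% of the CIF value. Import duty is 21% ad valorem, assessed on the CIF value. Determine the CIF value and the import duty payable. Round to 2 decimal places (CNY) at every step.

Let C be the CIF value. C = FOB price + freight + 0.6% × C
C − 0.6% × C = 18333.95 + 3052.22
0.994 × C = 21386.17
C = 21386.17 / 0.994 = 21515.26
Insurance premium = 0.6% × 21515.26 = 129.09
Import duty = 21515.26 × 21% = 4518.20

CIF value: CNY 21515.26; import duty: CNY 4518.20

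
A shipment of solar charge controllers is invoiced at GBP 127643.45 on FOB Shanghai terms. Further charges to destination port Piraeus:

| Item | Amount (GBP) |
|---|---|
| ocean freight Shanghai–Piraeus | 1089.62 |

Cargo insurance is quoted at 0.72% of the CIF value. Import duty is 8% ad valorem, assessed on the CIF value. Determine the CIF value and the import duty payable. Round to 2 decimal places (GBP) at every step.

CIF value: GBP 129666.67; import duty: GBP 10373.33

Let C be the CIF value. C = FOB price + freight + 0.72% × C
C − 0.72% × C = 127643.45 + 1089.62
0.9928 × C = 128733.07
C = 128733.07 / 0.9928 = 129666.67
Insurance premium = 0.72% × 129666.67 = 933.60
Import duty = 129666.67 × 8% = 10373.33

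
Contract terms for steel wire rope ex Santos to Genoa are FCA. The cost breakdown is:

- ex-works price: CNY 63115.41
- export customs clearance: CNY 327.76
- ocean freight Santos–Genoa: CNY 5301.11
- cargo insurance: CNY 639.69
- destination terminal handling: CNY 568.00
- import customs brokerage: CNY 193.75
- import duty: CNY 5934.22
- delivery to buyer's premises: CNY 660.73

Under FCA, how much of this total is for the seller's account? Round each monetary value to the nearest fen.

FCA: the seller delivers export-cleared goods to the carrier; the buyer bears costs from that point.
Seller's account: goods 63115.41 + export clearance 327.76 = 63443.17
Buyer's account: freight 5301.11 + insurance 639.69 + destination terminal 568.00 + brokerage 193.75 + duty 5934.22 + delivery 660.73 = 13297.50

Seller's account: CNY 63443.17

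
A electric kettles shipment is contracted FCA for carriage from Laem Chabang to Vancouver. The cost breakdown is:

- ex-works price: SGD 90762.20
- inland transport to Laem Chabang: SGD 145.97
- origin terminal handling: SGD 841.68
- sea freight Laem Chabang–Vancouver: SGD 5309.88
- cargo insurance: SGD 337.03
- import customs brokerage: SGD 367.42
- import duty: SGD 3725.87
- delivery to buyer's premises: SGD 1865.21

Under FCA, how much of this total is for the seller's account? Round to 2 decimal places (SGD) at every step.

Seller's account: SGD 90908.17

FCA: the seller delivers export-cleared goods to the carrier; the buyer bears costs from that point.
Seller's account: goods 90762.20 + inland to port 145.97 = 90908.17
Buyer's account: origin terminal 841.68 + freight 5309.88 + insurance 337.03 + brokerage 367.42 + duty 3725.87 + delivery 1865.21 = 12447.09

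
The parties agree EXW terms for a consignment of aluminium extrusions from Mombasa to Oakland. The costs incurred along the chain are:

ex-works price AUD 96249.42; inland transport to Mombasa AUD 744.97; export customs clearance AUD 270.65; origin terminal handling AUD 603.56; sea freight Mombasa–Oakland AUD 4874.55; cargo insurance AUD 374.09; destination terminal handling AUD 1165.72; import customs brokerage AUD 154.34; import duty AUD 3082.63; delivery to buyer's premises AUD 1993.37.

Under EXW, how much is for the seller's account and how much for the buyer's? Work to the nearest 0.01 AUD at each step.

EXW: the seller makes goods available at their premises; the buyer bears all onward costs.
Seller's account: goods 96249.42 = 96249.42
Buyer's account: inland to port 744.97 + export clearance 270.65 + origin terminal 603.56 + freight 4874.55 + insurance 374.09 + destination terminal 1165.72 + brokerage 154.34 + duty 3082.63 + delivery 1993.37 = 13263.88

Seller: AUD 96249.42; buyer: AUD 13263.88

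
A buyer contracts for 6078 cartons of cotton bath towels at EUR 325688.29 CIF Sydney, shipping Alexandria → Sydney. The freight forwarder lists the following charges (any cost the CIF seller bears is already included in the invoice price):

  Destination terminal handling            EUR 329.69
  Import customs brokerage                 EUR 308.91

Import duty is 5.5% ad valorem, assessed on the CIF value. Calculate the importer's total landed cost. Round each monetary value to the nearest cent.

Total landed cost: EUR 344239.75

CIF: the seller pays costs through ocean freight and marine insurance to the destination port.
The CIF price already equals the CIF value: 325688.29
Import duty = 325688.29 × 5.5% = 17912.86
Buyer bears: destination terminal 329.69 + brokerage 308.91 + duty 17912.86 = 18551.46
Landed cost = invoice 325688.29 + 18551.46 = 344239.75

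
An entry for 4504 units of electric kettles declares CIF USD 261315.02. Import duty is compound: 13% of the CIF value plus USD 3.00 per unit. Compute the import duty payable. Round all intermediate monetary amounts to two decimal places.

Ad valorem component: 261315.02 × 13% = 33970.95
Specific component: 4504 × 3.00 = 13512.00
Import duty = 33970.95 + 13512.00 = 47482.95

Import duty: USD 47482.95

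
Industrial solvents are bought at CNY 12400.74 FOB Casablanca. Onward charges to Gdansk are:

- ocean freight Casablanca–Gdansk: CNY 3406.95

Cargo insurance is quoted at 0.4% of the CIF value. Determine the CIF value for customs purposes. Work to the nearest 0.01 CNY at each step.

Let C be the CIF value. C = FOB price + freight + 0.4% × C
C − 0.4% × C = 12400.74 + 3406.95
0.996 × C = 15807.69
C = 15807.69 / 0.996 = 15871.17
Insurance premium = 0.4% × 15871.17 = 63.48

CIF value: CNY 15871.17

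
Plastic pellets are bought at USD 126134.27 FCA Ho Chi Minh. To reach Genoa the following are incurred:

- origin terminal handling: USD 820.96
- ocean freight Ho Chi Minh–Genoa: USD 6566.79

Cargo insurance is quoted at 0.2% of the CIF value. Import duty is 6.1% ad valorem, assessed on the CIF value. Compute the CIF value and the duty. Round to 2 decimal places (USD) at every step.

Let C be the CIF value. C = FCA price + pre-shipment costs + freight + 0.2% × C
C − 0.2% × C = 126134.27 + 820.96 + 6566.79
0.998 × C = 133522.02
C = 133522.02 / 0.998 = 133789.60
Insurance premium = 0.2% × 133789.60 = 267.58
Import duty = 133789.60 × 6.1% = 8161.17

CIF value: USD 133789.60; import duty: USD 8161.17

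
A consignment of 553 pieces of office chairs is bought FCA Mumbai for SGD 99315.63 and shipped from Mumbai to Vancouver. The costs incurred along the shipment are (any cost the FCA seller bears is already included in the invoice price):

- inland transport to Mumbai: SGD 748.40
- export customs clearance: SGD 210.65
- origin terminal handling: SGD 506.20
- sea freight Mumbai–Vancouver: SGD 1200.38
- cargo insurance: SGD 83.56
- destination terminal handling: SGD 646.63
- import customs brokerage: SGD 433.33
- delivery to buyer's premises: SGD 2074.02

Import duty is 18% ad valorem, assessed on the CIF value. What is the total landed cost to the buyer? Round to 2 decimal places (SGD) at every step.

FCA: the seller delivers export-cleared goods to the carrier; the buyer bears costs from that point.
Already in the invoice (seller's account under FCA): inland to port, export clearance — exclude.
CIF value = FCA price + origin terminal + freight + insurance = 99315.63 + 506.20 + 1200.38 + 83.56 = 101105.77
Import duty = 101105.77 × 18% = 18199.04
Buyer bears: origin terminal 506.20 + freight 1200.38 + insurance 83.56 + destination terminal 646.63 + brokerage 433.33 + delivery 2074.02 + duty 18199.04 = 23143.16
Landed cost = invoice 99315.63 + 23143.16 = 122458.79

Total landed cost: SGD 122458.79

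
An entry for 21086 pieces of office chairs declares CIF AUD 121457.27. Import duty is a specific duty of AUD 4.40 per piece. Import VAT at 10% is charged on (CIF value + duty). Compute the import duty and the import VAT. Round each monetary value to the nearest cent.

Import duty: AUD 92778.40; import VAT: AUD 21423.57

Import duty = 21086 × 4.40 = 92778.40
VAT base = CIF + duty = 121457.27 + 92778.40 = 214235.67
Import VAT = 214235.67 × 10% = 21423.57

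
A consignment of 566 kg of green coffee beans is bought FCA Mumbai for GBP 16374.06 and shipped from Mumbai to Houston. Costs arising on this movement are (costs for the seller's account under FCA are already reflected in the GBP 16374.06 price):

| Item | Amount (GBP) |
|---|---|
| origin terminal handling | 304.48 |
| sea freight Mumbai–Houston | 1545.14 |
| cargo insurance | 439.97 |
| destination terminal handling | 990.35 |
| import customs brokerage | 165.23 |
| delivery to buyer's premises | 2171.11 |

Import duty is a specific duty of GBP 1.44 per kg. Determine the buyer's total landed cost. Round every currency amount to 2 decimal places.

Total landed cost: GBP 22805.38

FCA: the seller delivers export-cleared goods to the carrier; the buyer bears costs from that point.
CIF value = FCA price + origin terminal + freight + insurance = 16374.06 + 304.48 + 1545.14 + 439.97 = 18663.65
Import duty = 566 × 1.44 = 815.04
Buyer bears: origin terminal 304.48 + freight 1545.14 + insurance 439.97 + destination terminal 990.35 + brokerage 165.23 + delivery 2171.11 + duty 815.04 = 6431.32
Landed cost = invoice 16374.06 + 6431.32 = 22805.38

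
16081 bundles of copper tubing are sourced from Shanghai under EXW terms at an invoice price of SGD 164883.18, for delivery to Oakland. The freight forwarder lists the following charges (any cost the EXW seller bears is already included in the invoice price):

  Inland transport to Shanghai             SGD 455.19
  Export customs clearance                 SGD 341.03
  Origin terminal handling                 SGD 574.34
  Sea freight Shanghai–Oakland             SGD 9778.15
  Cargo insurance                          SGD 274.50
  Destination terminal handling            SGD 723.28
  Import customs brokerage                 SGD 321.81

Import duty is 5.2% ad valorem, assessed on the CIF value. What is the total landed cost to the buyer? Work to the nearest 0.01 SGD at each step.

Total landed cost: SGD 186519.41

EXW: the seller makes goods available at their premises; the buyer bears all onward costs.
CIF value = EXW price + inland to port + export clearance + origin terminal + freight + insurance = 164883.18 + 455.19 + 341.03 + 574.34 + 9778.15 + 274.50 = 176306.39
Import duty = 176306.39 × 5.2% = 9167.93
Buyer bears: inland to port 455.19 + export clearance 341.03 + origin terminal 574.34 + freight 9778.15 + insurance 274.50 + destination terminal 723.28 + brokerage 321.81 + duty 9167.93 = 21636.23
Landed cost = invoice 164883.18 + 21636.23 = 186519.41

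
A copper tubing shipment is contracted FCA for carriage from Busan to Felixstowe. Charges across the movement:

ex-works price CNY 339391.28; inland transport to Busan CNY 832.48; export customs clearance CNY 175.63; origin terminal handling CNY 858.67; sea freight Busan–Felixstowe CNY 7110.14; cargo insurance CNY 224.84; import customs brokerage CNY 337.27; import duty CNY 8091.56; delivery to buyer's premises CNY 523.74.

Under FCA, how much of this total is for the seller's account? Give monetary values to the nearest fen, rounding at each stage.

Seller's account: CNY 340399.39

FCA: the seller delivers export-cleared goods to the carrier; the buyer bears costs from that point.
Seller's account: goods 339391.28 + inland to port 832.48 + export clearance 175.63 = 340399.39
Buyer's account: origin terminal 858.67 + freight 7110.14 + insurance 224.84 + brokerage 337.27 + duty 8091.56 + delivery 523.74 = 17146.22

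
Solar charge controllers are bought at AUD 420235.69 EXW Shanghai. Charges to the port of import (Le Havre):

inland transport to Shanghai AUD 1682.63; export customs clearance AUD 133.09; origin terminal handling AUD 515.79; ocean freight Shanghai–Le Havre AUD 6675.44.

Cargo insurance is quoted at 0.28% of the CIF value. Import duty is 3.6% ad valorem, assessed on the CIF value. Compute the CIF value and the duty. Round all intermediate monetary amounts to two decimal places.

CIF value: AUD 430447.89; import duty: AUD 15496.12

Let C be the CIF value. C = EXW price + pre-shipment costs + freight + 0.28% × C
C − 0.28% × C = 420235.69 + 1682.63 + 133.09 + 515.79 + 6675.44
0.9972 × C = 429242.64
C = 429242.64 / 0.9972 = 430447.89
Insurance premium = 0.28% × 430447.89 = 1205.25
Import duty = 430447.89 × 3.6% = 15496.12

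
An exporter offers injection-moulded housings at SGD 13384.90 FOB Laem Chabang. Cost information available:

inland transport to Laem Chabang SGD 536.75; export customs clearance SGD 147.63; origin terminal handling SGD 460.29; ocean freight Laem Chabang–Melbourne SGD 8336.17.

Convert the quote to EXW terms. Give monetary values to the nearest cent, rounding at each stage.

Not relevant to the conversion: freight — on the buyer under both terms; not part of either seller's price.
From FOB to EXW, the seller no longer bears: inland to port, export clearance, origin terminal.
EXW price = 13384.90 − 536.75 − 147.63 − 460.29 = 12240.23

EXW price: SGD 12240.23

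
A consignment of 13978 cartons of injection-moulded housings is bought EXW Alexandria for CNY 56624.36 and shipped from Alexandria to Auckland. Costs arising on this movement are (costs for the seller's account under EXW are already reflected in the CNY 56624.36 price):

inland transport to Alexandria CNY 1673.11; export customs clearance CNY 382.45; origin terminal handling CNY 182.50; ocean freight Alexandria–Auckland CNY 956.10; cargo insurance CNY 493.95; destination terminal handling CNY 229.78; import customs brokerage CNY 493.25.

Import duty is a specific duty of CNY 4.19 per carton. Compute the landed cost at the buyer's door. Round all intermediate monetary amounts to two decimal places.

Total landed cost: CNY 119603.32

EXW: the seller makes goods available at their premises; the buyer bears all onward costs.
CIF value = EXW price + inland to port + export clearance + origin terminal + freight + insurance = 56624.36 + 1673.11 + 382.45 + 182.50 + 956.10 + 493.95 = 60312.47
Import duty = 13978 × 4.19 = 58567.82
Buyer bears: inland to port 1673.11 + export clearance 382.45 + origin terminal 182.50 + freight 956.10 + insurance 493.95 + destination terminal 229.78 + brokerage 493.25 + duty 58567.82 = 62978.96
Landed cost = invoice 56624.36 + 62978.96 = 119603.32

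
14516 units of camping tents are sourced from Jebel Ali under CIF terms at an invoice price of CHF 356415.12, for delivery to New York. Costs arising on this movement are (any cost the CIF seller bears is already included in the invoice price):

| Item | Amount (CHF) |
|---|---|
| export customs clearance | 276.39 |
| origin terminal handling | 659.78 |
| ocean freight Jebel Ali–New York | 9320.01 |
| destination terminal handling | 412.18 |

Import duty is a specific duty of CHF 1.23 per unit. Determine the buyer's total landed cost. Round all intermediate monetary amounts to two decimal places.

Total landed cost: CHF 374681.98

CIF: the seller pays costs through ocean freight and marine insurance to the destination port.
Already in the invoice (seller's account under CIF): export clearance, origin terminal, freight — exclude.
The CIF price already equals the CIF value: 356415.12
Import duty = 14516 × 1.23 = 17854.68
Buyer bears: destination terminal 412.18 + duty 17854.68 = 18266.86
Landed cost = invoice 356415.12 + 18266.86 = 374681.98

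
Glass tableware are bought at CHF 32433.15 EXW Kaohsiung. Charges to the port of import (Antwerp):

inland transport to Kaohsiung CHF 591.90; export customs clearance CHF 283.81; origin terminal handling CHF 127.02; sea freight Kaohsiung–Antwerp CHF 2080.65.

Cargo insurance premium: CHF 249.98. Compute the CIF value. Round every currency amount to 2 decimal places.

CIF = EXW price + pre-shipment costs + freight + insurance
CIF = 32433.15 + 591.90 + 283.81 + 127.02 + 2080.65 + 249.98 = 35766.51

CIF value: CHF 35766.51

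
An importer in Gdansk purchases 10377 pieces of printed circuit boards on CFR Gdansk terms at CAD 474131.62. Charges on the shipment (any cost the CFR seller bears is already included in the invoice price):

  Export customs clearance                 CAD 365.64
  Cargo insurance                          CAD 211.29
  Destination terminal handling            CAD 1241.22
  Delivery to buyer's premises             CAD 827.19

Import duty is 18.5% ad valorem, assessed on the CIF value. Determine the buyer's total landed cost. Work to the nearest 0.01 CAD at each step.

Total landed cost: CAD 564164.76

CFR: the seller pays costs through ocean freight to the destination port, but not insurance.
Already in the invoice (seller's account under CFR): export clearance — exclude.
CIF value = CFR price + insurance = 474131.62 + 211.29 = 474342.91
Import duty = 474342.91 × 18.5% = 87753.44
Buyer bears: insurance 211.29 + destination terminal 1241.22 + delivery 827.19 + duty 87753.44 = 90033.14
Landed cost = invoice 474131.62 + 90033.14 = 564164.76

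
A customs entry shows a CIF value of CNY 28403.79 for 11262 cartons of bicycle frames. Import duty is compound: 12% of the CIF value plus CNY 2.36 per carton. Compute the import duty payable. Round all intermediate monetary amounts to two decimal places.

Import duty: CNY 29986.77

Ad valorem component: 28403.79 × 12% = 3408.45
Specific component: 11262 × 2.36 = 26578.32
Import duty = 3408.45 + 26578.32 = 29986.77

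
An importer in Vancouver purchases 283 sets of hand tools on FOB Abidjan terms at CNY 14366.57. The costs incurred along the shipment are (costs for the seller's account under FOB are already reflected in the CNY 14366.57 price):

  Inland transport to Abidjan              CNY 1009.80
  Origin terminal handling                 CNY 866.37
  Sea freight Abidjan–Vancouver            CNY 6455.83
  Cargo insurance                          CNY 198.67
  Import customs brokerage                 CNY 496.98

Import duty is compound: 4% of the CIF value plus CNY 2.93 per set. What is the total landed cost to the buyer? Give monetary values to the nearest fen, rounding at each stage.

FOB: the seller bears costs until goods are on board at the origin port; the buyer bears freight, insurance and all costs thereafter.
Already in the invoice (seller's account under FOB): inland to port, origin terminal — exclude.
CIF value = FOB price + freight + insurance = 14366.57 + 6455.83 + 198.67 = 21021.07
Ad valorem component: 21021.07 × 4% = 840.84
Specific component: 283 × 2.93 = 829.19
Import duty = 840.84 + 829.19 = 1670.03
Buyer bears: freight 6455.83 + insurance 198.67 + brokerage 496.98 + duty 1670.03 = 8821.51
Landed cost = invoice 14366.57 + 8821.51 = 23188.08

Total landed cost: CNY 23188.08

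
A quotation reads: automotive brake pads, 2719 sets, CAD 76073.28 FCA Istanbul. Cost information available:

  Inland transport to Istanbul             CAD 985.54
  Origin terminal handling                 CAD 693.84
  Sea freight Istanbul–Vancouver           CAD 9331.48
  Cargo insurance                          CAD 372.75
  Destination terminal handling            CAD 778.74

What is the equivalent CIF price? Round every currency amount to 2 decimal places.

Not relevant to the conversion: inland to port — on the seller under both FCA and CIF; already in the FCA price and stays in the CIF price. destination terminal — on the buyer under both terms; not part of either seller's price.
From FCA to CIF, the seller additionally bears: origin terminal, freight, insurance.
CIF price = 76073.28 + 693.84 + 9331.48 + 372.75 = 86471.35

CIF price: CAD 86471.35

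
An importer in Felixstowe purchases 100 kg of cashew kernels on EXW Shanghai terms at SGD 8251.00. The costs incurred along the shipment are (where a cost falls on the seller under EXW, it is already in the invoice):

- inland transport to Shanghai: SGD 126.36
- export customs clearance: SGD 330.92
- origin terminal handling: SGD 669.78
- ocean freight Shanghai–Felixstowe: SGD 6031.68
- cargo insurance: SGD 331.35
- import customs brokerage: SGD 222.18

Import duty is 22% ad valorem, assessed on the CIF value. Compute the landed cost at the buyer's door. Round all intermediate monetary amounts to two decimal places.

Total landed cost: SGD 19426.31

EXW: the seller makes goods available at their premises; the buyer bears all onward costs.
CIF value = EXW price + inland to port + export clearance + origin terminal + freight + insurance = 8251.00 + 126.36 + 330.92 + 669.78 + 6031.68 + 331.35 = 15741.09
Import duty = 15741.09 × 22% = 3463.04
Buyer bears: inland to port 126.36 + export clearance 330.92 + origin terminal 669.78 + freight 6031.68 + insurance 331.35 + brokerage 222.18 + duty 3463.04 = 11175.31
Landed cost = invoice 8251.00 + 11175.31 = 19426.31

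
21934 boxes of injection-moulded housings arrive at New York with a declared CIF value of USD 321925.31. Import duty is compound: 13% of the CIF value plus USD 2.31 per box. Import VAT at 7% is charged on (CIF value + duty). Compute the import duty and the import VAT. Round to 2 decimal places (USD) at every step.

Ad valorem component: 321925.31 × 13% = 41850.29
Specific component: 21934 × 2.31 = 50667.54
Import duty = 41850.29 + 50667.54 = 92517.83
VAT base = CIF + duty = 321925.31 + 92517.83 = 414443.14
Import VAT = 414443.14 × 7% = 29011.02

Import duty: USD 92517.83; import VAT: USD 29011.02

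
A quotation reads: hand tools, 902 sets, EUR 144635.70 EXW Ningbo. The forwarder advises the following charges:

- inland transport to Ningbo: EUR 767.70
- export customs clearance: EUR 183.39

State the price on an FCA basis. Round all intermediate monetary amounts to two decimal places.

FCA price: EUR 145586.79

From EXW to FCA, the seller additionally bears: inland to port, export clearance.
FCA price = 144635.70 + 767.70 + 183.39 = 145586.79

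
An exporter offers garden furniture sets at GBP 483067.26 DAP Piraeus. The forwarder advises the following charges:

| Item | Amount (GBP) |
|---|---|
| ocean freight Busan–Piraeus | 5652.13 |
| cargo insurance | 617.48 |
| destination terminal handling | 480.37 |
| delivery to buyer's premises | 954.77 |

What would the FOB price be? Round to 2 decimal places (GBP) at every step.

From DAP to FOB, the seller no longer bears: freight, insurance, destination terminal, delivery.
FOB price = 483067.26 − 5652.13 − 617.48 − 480.37 − 954.77 = 475362.51

FOB price: GBP 475362.51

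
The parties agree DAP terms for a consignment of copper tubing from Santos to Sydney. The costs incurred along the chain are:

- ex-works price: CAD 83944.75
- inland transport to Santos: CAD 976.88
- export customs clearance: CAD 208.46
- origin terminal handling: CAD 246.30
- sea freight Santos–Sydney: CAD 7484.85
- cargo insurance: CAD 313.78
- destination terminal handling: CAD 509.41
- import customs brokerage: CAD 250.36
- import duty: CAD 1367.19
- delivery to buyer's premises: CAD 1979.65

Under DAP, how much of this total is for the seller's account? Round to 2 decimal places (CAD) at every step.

Seller's account: CAD 95664.08

DAP: the seller bears all costs to the named destination except import duty and clearance.
Seller's account: goods 83944.75 + inland to port 976.88 + export clearance 208.46 + origin terminal 246.30 + freight 7484.85 + insurance 313.78 + destination terminal 509.41 + delivery 1979.65 = 95664.08
Buyer's account: brokerage 250.36 + duty 1367.19 = 1617.55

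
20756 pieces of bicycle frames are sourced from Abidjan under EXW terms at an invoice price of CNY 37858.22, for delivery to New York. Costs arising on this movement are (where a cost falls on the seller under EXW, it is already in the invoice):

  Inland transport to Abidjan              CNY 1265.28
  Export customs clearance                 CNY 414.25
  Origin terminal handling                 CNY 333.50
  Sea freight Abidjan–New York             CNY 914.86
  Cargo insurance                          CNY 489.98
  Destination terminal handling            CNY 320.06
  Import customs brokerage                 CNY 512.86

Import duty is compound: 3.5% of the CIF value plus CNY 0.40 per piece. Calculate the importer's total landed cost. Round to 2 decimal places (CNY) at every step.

EXW: the seller makes goods available at their premises; the buyer bears all onward costs.
CIF value = EXW price + inland to port + export clearance + origin terminal + freight + insurance = 37858.22 + 1265.28 + 414.25 + 333.50 + 914.86 + 489.98 = 41276.09
Ad valorem component: 41276.09 × 3.5% = 1444.66
Specific component: 20756 × 0.40 = 8302.40
Import duty = 1444.66 + 8302.40 = 9747.06
Buyer bears: inland to port 1265.28 + export clearance 414.25 + origin terminal 333.50 + freight 914.86 + insurance 489.98 + destination terminal 320.06 + brokerage 512.86 + duty 9747.06 = 13997.85
Landed cost = invoice 37858.22 + 13997.85 = 51856.07

Total landed cost: CNY 51856.07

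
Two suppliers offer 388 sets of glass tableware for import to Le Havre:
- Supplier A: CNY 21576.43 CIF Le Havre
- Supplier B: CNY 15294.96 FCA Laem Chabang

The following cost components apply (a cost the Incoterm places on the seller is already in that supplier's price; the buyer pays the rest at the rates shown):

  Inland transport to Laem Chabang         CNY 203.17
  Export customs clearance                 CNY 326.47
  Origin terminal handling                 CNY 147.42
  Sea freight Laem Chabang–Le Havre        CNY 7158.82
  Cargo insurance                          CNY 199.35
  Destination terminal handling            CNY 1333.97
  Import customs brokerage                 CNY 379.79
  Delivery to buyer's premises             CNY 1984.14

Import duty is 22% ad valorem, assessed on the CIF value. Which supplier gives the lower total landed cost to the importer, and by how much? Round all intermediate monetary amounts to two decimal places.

Supplier A (CIF):
The CIF price already equals the CIF value: 21576.43
Import duty = 21576.43 × 22% = 4746.81
Buyer bears (A): 1333.97 + 379.79 + 1984.14 = 3697.90
Landed cost (A) = invoice 21576.43 + 3697.90 + duty 4746.81 = 30021.14
Supplier B (FCA):
CIF value = FCA price + origin terminal + freight + insurance = 15294.96 + 147.42 + 7158.82 + 199.35 = 22800.55
Import duty = 22800.55 × 22% = 5016.12
Buyer bears (B): 147.42 + 7158.82 + 199.35 + 1333.97 + 379.79 + 1984.14 = 11203.49
Landed cost (B) = invoice 15294.96 + 11203.49 + duty 5016.12 = 31514.57
Difference = |30021.14 − 31514.57| = 1493.43

Supplier A is cheaper by CNY 1493.43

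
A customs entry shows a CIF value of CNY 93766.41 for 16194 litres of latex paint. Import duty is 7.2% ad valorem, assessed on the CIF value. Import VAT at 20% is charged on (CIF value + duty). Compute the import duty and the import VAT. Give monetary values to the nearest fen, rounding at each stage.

Import duty: CNY 6751.18; import VAT: CNY 20103.52

Import duty = 93766.41 × 7.2% = 6751.18
VAT base = CIF + duty = 93766.41 + 6751.18 = 100517.59
Import VAT = 100517.59 × 20% = 20103.52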